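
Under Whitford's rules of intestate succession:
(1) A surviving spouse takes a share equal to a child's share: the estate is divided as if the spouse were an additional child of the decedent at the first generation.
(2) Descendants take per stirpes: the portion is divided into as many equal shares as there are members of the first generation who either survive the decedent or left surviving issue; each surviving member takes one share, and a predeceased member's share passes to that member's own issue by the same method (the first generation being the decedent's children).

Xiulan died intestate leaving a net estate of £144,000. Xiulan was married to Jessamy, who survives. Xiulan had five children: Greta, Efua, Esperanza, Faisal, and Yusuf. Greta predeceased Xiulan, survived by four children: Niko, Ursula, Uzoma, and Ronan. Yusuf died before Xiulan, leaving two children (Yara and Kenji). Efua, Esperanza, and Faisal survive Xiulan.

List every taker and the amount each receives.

The spouse counts as an additional share at the children's level, so there are 6 primary shares of £24,000. Jessamy takes one such share (£24,000).
The children's combined portion (£120,000) is divided into 5 shares of £24,000: Efua, Esperanza, and Faisal each take £24,000; Greta's £24,000 share passes to Greta's issue; Yusuf's £24,000 share passes to Yusuf's issue.
Greta's share (£24,000) is divided into 4 shares of £6,000: Niko, Ursula, Uzoma, and Ronan each take £6,000.
Yusuf's share (£24,000) is divided into 2 shares of £12,000: Yara and Kenji each take £12,000.

Jessamy: £24,000; Niko: £6,000; Ursula: £6,000; Uzoma: £6,000; Ronan: £6,000; Efua: £24,000; Esperanza: £24,000; Faisal: £24,000; Yara: £12,000; Kenji: £12,000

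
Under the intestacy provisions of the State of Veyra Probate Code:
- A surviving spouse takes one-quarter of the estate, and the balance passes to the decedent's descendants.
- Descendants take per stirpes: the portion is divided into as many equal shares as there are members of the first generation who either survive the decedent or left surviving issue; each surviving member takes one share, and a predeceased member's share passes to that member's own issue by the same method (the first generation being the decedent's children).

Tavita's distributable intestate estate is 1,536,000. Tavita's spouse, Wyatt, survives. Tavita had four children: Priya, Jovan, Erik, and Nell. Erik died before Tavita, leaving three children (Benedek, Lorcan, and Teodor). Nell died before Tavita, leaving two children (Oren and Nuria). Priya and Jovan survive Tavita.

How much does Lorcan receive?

Lorcan receives 96,000.

Wyatt takes one-quarter of 1,536,000 = 384,000. The remaining 1,152,000 passes to the descendants.
The descendants' portion (1,152,000) is divided into 4 shares of 288,000: Priya and Jovan each take 288,000; Erik's 288,000 share passes to Erik's issue; Nell's 288,000 share passes to Nell's issue.
Erik's share (288,000) is divided into 3 shares of 96,000: Benedek, Lorcan, and Teodor each take 96,000.
Nell's share (288,000) is divided into 2 shares of 144,000: Oren and Nuria each take 144,000.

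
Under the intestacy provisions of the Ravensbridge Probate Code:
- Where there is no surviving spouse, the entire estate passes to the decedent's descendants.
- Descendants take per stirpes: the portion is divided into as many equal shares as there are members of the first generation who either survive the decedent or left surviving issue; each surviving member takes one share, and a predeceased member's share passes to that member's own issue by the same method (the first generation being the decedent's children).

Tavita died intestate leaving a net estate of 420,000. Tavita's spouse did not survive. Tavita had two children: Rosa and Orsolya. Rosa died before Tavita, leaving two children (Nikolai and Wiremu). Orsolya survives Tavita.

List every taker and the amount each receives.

The entire 420,000 passes to the descendants.
That amount (420,000) is divided into 2 shares of 210,000: Orsolya takes 210,000; Rosa's 210,000 share passes to Rosa's issue.
Rosa's share (210,000) is divided into 2 shares of 105,000: Nikolai and Wiremu each take 105,000.

Nikolai: 105,000; Wiremu: 105,000; Orsolya: 210,000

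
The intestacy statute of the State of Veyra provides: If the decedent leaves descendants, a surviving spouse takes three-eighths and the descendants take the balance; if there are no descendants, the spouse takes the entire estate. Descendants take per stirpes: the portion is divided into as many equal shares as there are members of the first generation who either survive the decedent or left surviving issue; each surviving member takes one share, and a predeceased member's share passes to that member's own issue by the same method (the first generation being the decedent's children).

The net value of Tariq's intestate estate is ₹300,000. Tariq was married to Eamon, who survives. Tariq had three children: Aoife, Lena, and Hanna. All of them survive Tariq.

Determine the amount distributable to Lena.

Eamon takes three-eighths of ₹300,000 = ₹112,500. The remaining ₹187,500 passes to the descendants.
The descendants' portion (₹187,500) is divided into 3 shares of ₹62,500: Aoife, Lena, and Hanna each take ₹62,500.

Lena receives ₹62,500.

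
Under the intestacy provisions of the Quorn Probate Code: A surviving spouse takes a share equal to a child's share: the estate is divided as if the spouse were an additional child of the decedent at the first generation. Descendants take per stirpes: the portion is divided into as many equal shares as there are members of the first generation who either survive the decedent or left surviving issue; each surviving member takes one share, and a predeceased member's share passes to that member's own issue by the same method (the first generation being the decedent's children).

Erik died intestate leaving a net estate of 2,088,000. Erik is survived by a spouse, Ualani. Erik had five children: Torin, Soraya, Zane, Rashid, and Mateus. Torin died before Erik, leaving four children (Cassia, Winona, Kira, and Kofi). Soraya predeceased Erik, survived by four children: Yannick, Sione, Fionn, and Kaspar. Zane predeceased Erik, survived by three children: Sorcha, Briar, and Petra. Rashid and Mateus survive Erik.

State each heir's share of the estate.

Ualani: 348,000; Cassia: 87,000; Winona: 87,000; Kira: 87,000; Kofi: 87,000; Yannick: 87,000; Sione: 87,000; Fionn: 87,000; Kaspar: 87,000; Sorcha: 116,000; Briar: 116,000; Petra: 116,000; Rashid: 348,000; Mateus: 348,000

The spouse counts as an additional share at the children's level, so there are 6 primary shares of 348,000. Ualani takes one such share (348,000).
The children's combined portion (1,740,000) is divided into 5 shares of 348,000: Rashid and Mateus each take 348,000; Torin's 348,000 share passes to Torin's issue; Soraya's 348,000 share passes to Soraya's issue; Zane's 348,000 share passes to Zane's issue.
Torin's share (348,000) is divided into 4 shares of 87,000: Cassia, Winona, Kira, and Kofi each take 87,000.
Soraya's share (348,000) is divided into 4 shares of 87,000: Yannick, Sione, Fionn, and Kaspar each take 87,000.
Zane's share (348,000) is divided into 3 shares of 116,000: Sorcha, Briar, and Petra each take 116,000.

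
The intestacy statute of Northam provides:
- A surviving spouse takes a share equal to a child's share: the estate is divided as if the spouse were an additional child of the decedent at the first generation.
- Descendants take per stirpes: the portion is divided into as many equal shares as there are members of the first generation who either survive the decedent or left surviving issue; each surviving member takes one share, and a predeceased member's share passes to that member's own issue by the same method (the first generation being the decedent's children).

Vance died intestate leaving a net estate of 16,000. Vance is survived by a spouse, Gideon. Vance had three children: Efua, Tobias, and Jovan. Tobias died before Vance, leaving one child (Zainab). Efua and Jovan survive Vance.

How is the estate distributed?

The spouse counts as an additional share at the children's level, so there are 4 primary shares of 4,000. Gideon takes one such share (4,000).
The children's combined portion (12,000) is divided into 3 shares of 4,000: Efua and Jovan each take 4,000; Tobias's 4,000 share passes to Tobias's issue.
Tobias's share (4,000) passes entirely to Zainab.

Gideon: 4,000; Efua: 4,000; Zainab: 4,000; Jovan: 4,000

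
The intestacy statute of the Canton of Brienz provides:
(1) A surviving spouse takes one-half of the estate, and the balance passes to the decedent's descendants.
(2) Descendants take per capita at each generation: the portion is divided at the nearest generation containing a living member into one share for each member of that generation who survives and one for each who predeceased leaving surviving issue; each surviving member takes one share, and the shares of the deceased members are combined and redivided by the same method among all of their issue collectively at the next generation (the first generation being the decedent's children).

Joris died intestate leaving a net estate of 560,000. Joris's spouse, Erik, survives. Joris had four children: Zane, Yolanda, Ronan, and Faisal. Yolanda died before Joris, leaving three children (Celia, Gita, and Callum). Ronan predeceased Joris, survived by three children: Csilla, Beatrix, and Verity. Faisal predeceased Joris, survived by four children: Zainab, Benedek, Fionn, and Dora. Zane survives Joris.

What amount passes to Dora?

Erik takes one-half of 560,000 = 280,000. The remaining 280,000 passes to the descendants.
The descendants' portion (280,000) is divided at the children's generation into 4 shares of 70,000. Zane takes 70,000. The 3 shares of the deceased (Yolanda, Ronan, and Faisal) are combined into a pool of 210,000.
That pool (210,000) is divided at the grandchildren's generation equally among Celia, Gita, Callum, Csilla, Beatrix, Verity, Zainab, Benedek, Fionn, and Dora: 21,000 each.

Dora receives 21,000.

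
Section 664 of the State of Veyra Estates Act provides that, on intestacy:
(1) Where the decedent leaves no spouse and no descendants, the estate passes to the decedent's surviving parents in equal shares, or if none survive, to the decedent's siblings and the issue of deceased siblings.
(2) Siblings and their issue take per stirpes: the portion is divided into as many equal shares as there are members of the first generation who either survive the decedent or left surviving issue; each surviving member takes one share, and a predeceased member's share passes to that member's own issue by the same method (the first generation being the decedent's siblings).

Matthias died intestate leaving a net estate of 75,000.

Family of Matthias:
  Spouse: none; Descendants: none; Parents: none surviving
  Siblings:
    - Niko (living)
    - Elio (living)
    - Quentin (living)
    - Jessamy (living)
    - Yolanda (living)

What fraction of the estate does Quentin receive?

Quentin receives 1/5 of the estate.

The entire 75,000 passes to the siblings and their issue.
That amount (75,000) is divided into 5 shares of 15,000: Niko, Elio, Quentin, Jessamy, and Yolanda each take 15,000.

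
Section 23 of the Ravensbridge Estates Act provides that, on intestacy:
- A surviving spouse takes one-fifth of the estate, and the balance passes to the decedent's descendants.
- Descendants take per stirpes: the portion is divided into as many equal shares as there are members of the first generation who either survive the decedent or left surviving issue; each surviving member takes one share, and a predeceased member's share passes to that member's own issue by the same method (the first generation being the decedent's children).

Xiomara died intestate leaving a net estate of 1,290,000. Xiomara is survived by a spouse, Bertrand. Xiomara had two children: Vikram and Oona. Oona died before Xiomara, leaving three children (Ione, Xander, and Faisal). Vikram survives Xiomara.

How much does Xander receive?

Xander receives 172,000.

Bertrand takes one-fifth of 1,290,000 = 258,000. The remaining 1,032,000 passes to the descendants.
The descendants' portion (1,032,000) is divided into 2 shares of 516,000: Vikram takes 516,000; Oona's 516,000 share passes to Oona's issue.
Oona's share (516,000) is divided into 3 shares of 172,000: Ione, Xander, and Faisal each take 172,000.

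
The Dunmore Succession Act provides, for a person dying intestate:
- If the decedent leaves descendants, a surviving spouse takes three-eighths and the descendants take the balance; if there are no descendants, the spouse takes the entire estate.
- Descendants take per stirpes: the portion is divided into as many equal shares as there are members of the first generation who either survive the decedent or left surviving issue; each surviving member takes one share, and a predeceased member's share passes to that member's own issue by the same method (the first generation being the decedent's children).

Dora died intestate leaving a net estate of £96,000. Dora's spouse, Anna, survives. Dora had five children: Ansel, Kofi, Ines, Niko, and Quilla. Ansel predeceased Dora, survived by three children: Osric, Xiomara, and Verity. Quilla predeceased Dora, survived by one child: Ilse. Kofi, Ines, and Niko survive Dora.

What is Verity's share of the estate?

Anna takes three-eighths of £96,000 = £36,000. The remaining £60,000 passes to the descendants.
The descendants' portion (£60,000) is divided into 5 shares of £12,000: Kofi, Ines, and Niko each take £12,000; Ansel's £12,000 share passes to Ansel's issue; Quilla's £12,000 share passes to Quilla's issue.
Ansel's share (£12,000) is divided into 3 shares of £4,000: Osric, Xiomara, and Verity each take £4,000.
Quilla's share (£12,000) passes entirely to Ilse.

Verity receives £4,000.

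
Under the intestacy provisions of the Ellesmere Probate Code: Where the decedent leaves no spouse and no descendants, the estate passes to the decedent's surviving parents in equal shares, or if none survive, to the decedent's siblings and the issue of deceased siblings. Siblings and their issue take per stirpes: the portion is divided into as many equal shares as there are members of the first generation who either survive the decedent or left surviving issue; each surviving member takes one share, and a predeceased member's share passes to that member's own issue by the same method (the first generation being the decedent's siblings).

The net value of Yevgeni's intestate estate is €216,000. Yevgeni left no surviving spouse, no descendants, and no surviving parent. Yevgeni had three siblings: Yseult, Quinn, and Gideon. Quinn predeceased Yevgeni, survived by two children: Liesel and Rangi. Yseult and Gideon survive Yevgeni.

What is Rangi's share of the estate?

The entire €216,000 passes to the siblings and their issue.
That amount (€216,000) is divided into 3 shares of €72,000: Yseult and Gideon each take €72,000; Quinn's €72,000 share passes to Quinn's issue.
Quinn's share (€72,000) is divided into 2 shares of €36,000: Liesel and Rangi each take €36,000.

Rangi receives €36,000.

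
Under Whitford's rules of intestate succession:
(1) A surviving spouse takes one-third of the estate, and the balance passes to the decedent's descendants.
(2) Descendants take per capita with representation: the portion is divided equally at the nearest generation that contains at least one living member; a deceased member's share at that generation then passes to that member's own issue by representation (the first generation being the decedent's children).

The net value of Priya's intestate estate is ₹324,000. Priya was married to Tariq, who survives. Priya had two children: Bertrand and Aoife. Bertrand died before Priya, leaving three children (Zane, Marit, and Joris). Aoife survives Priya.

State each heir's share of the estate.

Tariq takes one-third of ₹324,000 = ₹108,000. The remaining ₹216,000 passes to the descendants.
The descendants' portion (₹216,000) is divided into 2 shares of ₹108,000: Aoife takes ₹108,000; Bertrand's ₹108,000 share passes to Bertrand's issue.
Bertrand's share (₹108,000) is divided into 3 shares of ₹36,000: Zane, Marit, and Joris each take ₹36,000.

Tariq: ₹108,000; Zane: ₹36,000; Marit: ₹36,000; Joris: ₹36,000; Aoife: ₹108,000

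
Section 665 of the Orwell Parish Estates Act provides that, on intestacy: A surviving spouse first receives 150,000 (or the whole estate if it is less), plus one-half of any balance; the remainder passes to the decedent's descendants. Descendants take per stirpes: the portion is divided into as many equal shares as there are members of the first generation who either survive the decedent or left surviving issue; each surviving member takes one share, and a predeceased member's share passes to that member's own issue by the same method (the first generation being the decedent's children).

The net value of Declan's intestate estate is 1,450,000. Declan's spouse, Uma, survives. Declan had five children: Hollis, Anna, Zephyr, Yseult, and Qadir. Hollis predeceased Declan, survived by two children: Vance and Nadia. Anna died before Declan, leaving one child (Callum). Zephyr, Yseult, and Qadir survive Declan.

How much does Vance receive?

Vance receives 65,000.

Uma first takes 150,000, leaving a balance of 1,300,000. Uma then takes one-half of the balance (650,000), for a total of 800,000. The remaining 650,000 passes to the descendants.
The descendants' portion (650,000) is divided into 5 shares of 130,000: Zephyr, Yseult, and Qadir each take 130,000; Hollis's 130,000 share passes to Hollis's issue; Anna's 130,000 share passes to Anna's issue.
Hollis's share (130,000) is divided into 2 shares of 65,000: Vance and Nadia each take 65,000.
Anna's share (130,000) passes entirely to Callum.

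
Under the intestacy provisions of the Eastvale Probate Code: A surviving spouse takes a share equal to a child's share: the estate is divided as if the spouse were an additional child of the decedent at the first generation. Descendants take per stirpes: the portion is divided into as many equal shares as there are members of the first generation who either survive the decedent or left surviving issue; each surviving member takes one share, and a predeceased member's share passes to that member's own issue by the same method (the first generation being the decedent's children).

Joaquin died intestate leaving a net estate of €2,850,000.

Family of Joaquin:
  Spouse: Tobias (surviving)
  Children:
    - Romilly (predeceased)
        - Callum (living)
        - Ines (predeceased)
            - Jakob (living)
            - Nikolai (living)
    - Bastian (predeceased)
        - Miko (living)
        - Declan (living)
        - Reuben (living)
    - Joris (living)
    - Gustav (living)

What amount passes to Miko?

Miko receives €190,000.

The spouse counts as an additional share at the children's level, so there are 5 primary shares of €570,000. Tobias takes one such share (€570,000).
The children's combined portion (€2,280,000) is divided into 4 shares of €570,000: Joris and Gustav each take €570,000; Romilly's €570,000 share passes to Romilly's issue; Bastian's €570,000 share passes to Bastian's issue.
Romilly's share (€570,000) is divided into 2 shares of €285,000: Callum takes €285,000; Ines's €285,000 share passes to Ines's issue.
Ines's share (€285,000) is divided into 2 shares of €142,500: Jakob and Nikolai each take €142,500.
Bastian's share (€570,000) is divided into 3 shares of €190,000: Miko, Declan, and Reuben each take €190,000.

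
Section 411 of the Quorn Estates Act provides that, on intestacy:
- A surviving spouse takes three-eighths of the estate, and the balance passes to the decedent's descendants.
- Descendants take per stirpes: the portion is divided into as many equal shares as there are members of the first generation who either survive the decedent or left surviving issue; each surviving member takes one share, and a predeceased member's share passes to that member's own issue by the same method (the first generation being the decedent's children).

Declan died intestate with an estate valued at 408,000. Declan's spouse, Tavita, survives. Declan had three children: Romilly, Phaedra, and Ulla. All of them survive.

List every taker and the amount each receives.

Tavita: 153,000; Romilly: 85,000; Phaedra: 85,000; Ulla: 85,000

Tavita takes three-eighths of 408,000 = 153,000. The remaining 255,000 passes to the descendants.
The descendants' portion (255,000) is divided into 3 shares of 85,000: Romilly, Phaedra, and Ulla each take 85,000.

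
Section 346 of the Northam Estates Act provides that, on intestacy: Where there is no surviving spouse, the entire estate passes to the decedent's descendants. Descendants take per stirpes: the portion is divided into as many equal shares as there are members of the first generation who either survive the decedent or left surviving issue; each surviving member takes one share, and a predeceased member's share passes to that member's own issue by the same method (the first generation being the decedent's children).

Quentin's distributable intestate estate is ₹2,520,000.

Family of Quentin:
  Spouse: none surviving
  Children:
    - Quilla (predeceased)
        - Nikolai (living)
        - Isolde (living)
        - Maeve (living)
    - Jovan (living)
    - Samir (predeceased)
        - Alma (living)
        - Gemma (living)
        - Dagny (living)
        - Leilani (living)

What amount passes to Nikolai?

The entire ₹2,520,000 passes to the descendants.
That amount (₹2,520,000) is divided into 3 shares of ₹840,000: Jovan takes ₹840,000; Quilla's ₹840,000 share passes to Quilla's issue; Samir's ₹840,000 share passes to Samir's issue.
Quilla's share (₹840,000) is divided into 3 shares of ₹280,000: Nikolai, Isolde, and Maeve each take ₹280,000.
Samir's share (₹840,000) is divided into 4 shares of ₹210,000: Alma, Gemma, Dagny, and Leilani each take ₹210,000.

Nikolai receives ₹280,000.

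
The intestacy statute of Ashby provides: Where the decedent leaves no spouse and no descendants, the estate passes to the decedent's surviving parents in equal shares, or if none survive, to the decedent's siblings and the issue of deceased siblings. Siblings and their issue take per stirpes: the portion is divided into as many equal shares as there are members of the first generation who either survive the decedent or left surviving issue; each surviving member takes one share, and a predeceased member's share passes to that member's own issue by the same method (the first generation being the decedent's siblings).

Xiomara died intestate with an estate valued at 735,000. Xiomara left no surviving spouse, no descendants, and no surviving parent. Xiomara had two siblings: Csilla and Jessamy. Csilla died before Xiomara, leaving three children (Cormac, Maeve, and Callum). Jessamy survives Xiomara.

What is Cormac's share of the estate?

The entire 735,000 passes to the siblings and their issue.
That amount (735,000) is divided into 2 shares of 367,500: Jessamy takes 367,500; Csilla's 367,500 share passes to Csilla's issue.
Csilla's share (367,500) is divided into 3 shares of 122,500: Cormac, Maeve, and Callum each take 122,500.

Cormac receives 122,500.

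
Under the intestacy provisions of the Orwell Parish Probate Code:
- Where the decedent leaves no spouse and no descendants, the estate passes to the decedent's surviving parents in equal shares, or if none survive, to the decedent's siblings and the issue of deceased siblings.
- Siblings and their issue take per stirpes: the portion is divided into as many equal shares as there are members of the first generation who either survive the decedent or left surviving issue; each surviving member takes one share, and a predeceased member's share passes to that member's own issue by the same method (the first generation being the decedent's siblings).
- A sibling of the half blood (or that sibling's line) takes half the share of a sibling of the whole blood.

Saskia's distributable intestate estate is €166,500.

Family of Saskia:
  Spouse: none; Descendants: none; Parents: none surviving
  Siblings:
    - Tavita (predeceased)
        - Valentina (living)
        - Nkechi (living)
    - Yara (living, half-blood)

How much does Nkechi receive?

Nkechi receives €55,500.

The entire €166,500 passes to the siblings and their issue.
Counting each half-blood sibling's line as half a unit, there are 3/2 units in €166,500, so one unit is €111,000. Whole-blood lines (Tavita) take €111,000 each; half-blood lines (Yara) take €55,500 each.
Tavita's share (€111,000) is divided into 2 shares of €55,500: Valentina and Nkechi each take €55,500.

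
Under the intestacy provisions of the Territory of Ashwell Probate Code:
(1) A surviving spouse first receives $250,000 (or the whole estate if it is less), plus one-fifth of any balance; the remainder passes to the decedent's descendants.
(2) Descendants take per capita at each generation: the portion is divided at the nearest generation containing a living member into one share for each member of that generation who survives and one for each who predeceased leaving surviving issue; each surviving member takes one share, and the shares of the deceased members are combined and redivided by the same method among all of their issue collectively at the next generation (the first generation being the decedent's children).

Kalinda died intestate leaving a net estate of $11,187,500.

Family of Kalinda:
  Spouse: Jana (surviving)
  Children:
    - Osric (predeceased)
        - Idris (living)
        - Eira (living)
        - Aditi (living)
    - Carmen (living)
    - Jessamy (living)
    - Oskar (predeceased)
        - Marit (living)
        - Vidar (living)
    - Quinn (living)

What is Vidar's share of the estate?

Vidar receives $700,000.

Jana first takes $250,000, leaving a balance of $10,937,500. Jana then takes one-fifth of the balance ($2,187,500), for a total of $2,437,500. The remaining $8,750,000 passes to the descendants.
The descendants' portion ($8,750,000) is divided at the children's generation into 5 shares of $1,750,000. Carmen, Jessamy, and Quinn each take $1,750,000. The 2 shares of the deceased (Osric and Oskar) are combined into a pool of $3,500,000.
That pool ($3,500,000) is divided at the grandchildren's generation equally among Idris, Eira, Aditi, Marit, and Vidar: $700,000 each.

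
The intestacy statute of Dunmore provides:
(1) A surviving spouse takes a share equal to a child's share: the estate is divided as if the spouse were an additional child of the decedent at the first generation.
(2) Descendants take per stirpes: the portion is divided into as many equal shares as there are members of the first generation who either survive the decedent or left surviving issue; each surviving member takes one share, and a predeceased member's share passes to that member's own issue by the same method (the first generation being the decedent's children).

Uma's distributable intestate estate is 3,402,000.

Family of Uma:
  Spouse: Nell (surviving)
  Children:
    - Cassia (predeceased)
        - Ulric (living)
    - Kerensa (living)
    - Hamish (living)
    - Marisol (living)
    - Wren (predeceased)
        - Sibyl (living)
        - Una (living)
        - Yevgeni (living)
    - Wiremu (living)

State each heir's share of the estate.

The spouse counts as an additional share at the children's level, so there are 7 primary shares of 486,000. Nell takes one such share (486,000).
The children's combined portion (2,916,000) is divided into 6 shares of 486,000: Kerensa, Hamish, Marisol, and Wiremu each take 486,000; Cassia's 486,000 share passes to Cassia's issue; Wren's 486,000 share passes to Wren's issue.
Cassia's share (486,000) passes entirely to Ulric.
Wren's share (486,000) is divided into 3 shares of 162,000: Sibyl, Una, and Yevgeni each take 162,000.

Nell: 486,000; Ulric: 486,000; Kerensa: 486,000; Hamish: 486,000; Marisol: 486,000; Sibyl: 162,000; Una: 162,000; Yevgeni: 162,000; Wiremu: 486,000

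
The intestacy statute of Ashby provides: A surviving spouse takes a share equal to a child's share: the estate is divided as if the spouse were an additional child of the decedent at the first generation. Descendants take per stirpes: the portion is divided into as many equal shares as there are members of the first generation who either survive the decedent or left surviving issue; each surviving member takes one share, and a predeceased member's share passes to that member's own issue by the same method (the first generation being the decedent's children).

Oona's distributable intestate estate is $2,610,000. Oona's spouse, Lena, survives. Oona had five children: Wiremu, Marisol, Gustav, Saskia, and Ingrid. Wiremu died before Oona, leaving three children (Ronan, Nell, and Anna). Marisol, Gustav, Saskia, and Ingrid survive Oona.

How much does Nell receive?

Nell receives $145,000.

The spouse counts as an additional share at the children's level, so there are 6 primary shares of $435,000. Lena takes one such share ($435,000).
The children's combined portion ($2,175,000) is divided into 5 shares of $435,000: Marisol, Gustav, Saskia, and Ingrid each take $435,000; Wiremu's $435,000 share passes to Wiremu's issue.
Wiremu's share ($435,000) is divided into 3 shares of $145,000: Ronan, Nell, and Anna each take $145,000.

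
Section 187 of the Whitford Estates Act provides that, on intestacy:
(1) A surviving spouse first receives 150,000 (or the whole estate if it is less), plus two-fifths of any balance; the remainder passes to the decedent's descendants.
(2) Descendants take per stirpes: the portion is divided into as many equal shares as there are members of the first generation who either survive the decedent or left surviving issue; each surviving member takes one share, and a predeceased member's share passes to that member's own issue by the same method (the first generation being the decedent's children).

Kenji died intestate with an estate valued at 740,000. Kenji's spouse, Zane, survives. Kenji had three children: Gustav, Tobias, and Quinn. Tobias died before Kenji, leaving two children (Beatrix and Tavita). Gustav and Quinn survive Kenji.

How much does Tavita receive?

Tavita receives 59,000.

Zane first takes 150,000, leaving a balance of 590,000. Zane then takes two-fifths of the balance (236,000), for a total of 386,000. The remaining 354,000 passes to the descendants.
The descendants' portion (354,000) is divided into 3 shares of 118,000: Gustav and Quinn each take 118,000; Tobias's 118,000 share passes to Tobias's issue.
Tobias's share (118,000) is divided into 2 shares of 59,000: Beatrix and Tavita each take 59,000.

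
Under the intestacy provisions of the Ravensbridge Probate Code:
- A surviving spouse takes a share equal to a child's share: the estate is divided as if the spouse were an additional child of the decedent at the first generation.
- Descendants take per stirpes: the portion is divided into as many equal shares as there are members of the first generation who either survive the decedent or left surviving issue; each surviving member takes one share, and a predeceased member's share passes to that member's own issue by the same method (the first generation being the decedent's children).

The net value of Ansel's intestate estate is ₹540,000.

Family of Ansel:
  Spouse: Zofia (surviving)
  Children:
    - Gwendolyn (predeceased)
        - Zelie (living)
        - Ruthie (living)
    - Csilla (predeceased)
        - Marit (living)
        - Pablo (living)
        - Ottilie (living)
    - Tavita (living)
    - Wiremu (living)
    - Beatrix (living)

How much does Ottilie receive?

Ottilie receives ₹30,000.

The spouse counts as an additional share at the children's level, so there are 6 primary shares of ₹90,000. Zofia takes one such share (₹90,000).
The children's combined portion (₹450,000) is divided into 5 shares of ₹90,000: Tavita, Wiremu, and Beatrix each take ₹90,000; Gwendolyn's ₹90,000 share passes to Gwendolyn's issue; Csilla's ₹90,000 share passes to Csilla's issue.
Gwendolyn's share (₹90,000) is divided into 2 shares of ₹45,000: Zelie and Ruthie each take ₹45,000.
Csilla's share (₹90,000) is divided into 3 shares of ₹30,000: Marit, Pablo, and Ottilie each take ₹30,000.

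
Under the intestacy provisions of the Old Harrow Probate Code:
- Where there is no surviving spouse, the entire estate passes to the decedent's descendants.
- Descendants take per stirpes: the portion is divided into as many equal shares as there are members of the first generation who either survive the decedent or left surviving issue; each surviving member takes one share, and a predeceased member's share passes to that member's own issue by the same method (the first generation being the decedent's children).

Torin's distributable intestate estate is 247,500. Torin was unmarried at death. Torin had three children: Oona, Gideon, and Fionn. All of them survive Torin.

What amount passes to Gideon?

The entire 247,500 passes to the descendants.
That amount (247,500) is divided into 3 shares of 82,500: Oona, Gideon, and Fionn each take 82,500.

Gideon receives 82,500.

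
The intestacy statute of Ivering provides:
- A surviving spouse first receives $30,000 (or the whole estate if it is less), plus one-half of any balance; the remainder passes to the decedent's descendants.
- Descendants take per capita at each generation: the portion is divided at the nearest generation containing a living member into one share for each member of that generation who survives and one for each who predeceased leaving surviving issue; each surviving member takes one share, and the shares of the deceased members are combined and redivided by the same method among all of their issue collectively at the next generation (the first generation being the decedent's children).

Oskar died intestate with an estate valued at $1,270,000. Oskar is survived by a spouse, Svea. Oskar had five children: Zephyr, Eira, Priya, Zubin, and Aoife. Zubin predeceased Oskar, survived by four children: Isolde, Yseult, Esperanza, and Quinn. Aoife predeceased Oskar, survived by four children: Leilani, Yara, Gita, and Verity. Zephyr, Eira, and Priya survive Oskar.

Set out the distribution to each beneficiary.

Svea first takes $30,000, leaving a balance of $1,240,000. Svea then takes one-half of the balance ($620,000), for a total of $650,000. The remaining $620,000 passes to the descendants.
The descendants' portion ($620,000) is divided at the children's generation into 5 shares of $124,000. Zephyr, Eira, and Priya each take $124,000. The 2 shares of the deceased (Zubin and Aoife) are combined into a pool of $248,000.
That pool ($248,000) is divided at the grandchildren's generation equally among Isolde, Yseult, Esperanza, Quinn, Leilani, Yara, Gita, and Verity: $31,000 each.

Svea: $650,000; Zephyr: $124,000; Eira: $124,000; Priya: $124,000; Isolde: $31,000; Yseult: $31,000; Esperanza: $31,000; Quinn: $31,000; Leilani: $31,000; Yara: $31,000; Gita: $31,000; Verity: $31,000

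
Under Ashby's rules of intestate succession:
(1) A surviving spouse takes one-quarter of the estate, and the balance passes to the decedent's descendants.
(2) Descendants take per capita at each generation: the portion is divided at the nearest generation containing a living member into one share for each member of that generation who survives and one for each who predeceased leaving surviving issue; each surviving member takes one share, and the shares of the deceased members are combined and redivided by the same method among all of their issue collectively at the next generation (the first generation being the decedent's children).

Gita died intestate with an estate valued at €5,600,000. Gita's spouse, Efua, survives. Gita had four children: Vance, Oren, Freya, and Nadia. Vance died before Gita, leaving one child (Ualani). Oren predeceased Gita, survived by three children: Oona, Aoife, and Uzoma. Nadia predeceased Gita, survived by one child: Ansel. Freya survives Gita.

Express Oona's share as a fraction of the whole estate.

Efua takes one-quarter of €5,600,000 = €1,400,000. The remaining €4,200,000 passes to the descendants.
The descendants' portion (€4,200,000) is divided at the children's generation into 4 shares of €1,050,000. Freya takes €1,050,000. The 3 shares of the deceased (Vance, Oren, and Nadia) are combined into a pool of €3,150,000.
That pool (€3,150,000) is divided at the grandchildren's generation equally among Ualani, Oona, Aoife, Uzoma, and Ansel: €630,000 each.

Oona receives 9/80 of the estate.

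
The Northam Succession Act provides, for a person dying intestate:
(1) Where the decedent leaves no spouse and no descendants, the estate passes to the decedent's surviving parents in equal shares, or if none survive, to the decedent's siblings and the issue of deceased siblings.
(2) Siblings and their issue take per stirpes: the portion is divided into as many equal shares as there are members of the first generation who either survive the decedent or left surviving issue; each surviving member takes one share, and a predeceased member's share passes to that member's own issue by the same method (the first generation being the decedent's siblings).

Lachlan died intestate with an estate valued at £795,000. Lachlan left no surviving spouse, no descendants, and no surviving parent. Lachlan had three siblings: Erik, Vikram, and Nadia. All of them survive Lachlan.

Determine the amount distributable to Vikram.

Vikram receives £265,000.

The entire £795,000 passes to the siblings and their issue.
That amount (£795,000) is divided into 3 shares of £265,000: Erik, Vikram, and Nadia each take £265,000.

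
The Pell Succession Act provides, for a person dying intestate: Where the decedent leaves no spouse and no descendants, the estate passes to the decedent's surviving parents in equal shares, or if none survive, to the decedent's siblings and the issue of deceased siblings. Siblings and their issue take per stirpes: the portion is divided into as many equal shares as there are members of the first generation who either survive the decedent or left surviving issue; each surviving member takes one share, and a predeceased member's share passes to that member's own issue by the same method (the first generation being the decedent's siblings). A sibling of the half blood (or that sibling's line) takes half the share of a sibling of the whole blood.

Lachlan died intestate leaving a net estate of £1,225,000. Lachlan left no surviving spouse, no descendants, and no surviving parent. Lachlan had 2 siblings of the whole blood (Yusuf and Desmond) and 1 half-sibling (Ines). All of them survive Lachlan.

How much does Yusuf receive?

Yusuf receives £490,000.

The entire £1,225,000 passes to the siblings and their issue.
Counting each half-blood sibling's line as half a unit, there are 5/2 units in £1,225,000, so one unit is £490,000. Whole-blood lines (Yusuf and Desmond) take £490,000 each; half-blood lines (Ines) take £245,000 each.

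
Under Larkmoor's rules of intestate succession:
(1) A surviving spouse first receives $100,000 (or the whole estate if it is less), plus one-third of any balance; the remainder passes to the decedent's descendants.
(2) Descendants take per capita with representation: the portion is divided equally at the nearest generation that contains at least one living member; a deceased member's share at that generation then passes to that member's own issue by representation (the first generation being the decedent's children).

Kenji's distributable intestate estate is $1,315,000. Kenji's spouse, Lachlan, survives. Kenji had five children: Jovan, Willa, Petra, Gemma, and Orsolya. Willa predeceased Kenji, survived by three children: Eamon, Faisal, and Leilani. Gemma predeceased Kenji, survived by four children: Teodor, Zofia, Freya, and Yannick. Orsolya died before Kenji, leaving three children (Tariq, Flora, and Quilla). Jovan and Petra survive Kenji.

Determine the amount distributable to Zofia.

Zofia receives $40,500.

Lachlan first takes $100,000, leaving a balance of $1,215,000. Lachlan then takes one-third of the balance ($405,000), for a total of $505,000. The remaining $810,000 passes to the descendants.
The descendants' portion ($810,000) is divided into 5 shares of $162,000: Jovan and Petra each take $162,000; Willa's $162,000 share passes to Willa's issue; Gemma's $162,000 share passes to Gemma's issue; Orsolya's $162,000 share passes to Orsolya's issue.
Willa's share ($162,000) is divided into 3 shares of $54,000: Eamon, Faisal, and Leilani each take $54,000.
Gemma's share ($162,000) is divided into 4 shares of $40,500: Teodor, Zofia, Freya, and Yannick each take $40,500.
Orsolya's share ($162,000) is divided into 3 shares of $54,000: Tariq, Flora, and Quilla each take $54,000.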